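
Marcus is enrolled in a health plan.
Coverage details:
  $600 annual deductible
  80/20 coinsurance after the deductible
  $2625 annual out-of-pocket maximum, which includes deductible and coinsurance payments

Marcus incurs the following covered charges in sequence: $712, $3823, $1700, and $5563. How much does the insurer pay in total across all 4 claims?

$9173

Claim 1 — $712: $600 to deductible, leaving $112; patient's 20% is $22.40. Patient owes $622.40 (running OOP $622.40). Plan pays $712 − $622.40 = $89.60.
Claim 2 — $3823: deductible met; 20% of $3823 = $764.60. Patient owes $764.60 (running OOP $1387). Plan pays $3823 − $764.60 = $3058.40.
Claim 3 — $1700: deductible met; 20% of $1700 = $340. Patient owes $340 (running OOP $1727). Insurer: $1700 − $340 = $1360.
Claim 4 — $5563: deductible met; 20% of $5563 = $1112.60. That would push OOP to $2839.60, over the $2625 cap, so patient pays $2625 − $1727 = $898. Plan pays $5563 − $898 = $4665.
Insurer total: $89.60 + $3058.40 + $1360 + $4665 = $9173.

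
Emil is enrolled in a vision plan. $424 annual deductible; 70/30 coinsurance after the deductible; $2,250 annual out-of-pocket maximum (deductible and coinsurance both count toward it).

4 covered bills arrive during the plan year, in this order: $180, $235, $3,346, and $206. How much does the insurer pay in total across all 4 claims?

$2,480.10

Claim 1 ($180): entire amount goes to the deductible. Cost to member: $180. OOP to date $180. Plan pays $180 − $180 = $0.
Claim 2 ($235): all of it applies to the deductible. Member pays $235; OOP now $415. Insurer: $235 − $235 = $0.
Claim 3 ($3,346): deductible takes $9, $3,337 remains; 30% of $3,337 = $1,001.10. Member pays $1,010.10; OOP now $1,425.10. Plan pays $3,346 − $1,010.10 = $2,335.90.
Claim 4 ($206): 30% coinsurance on $206 = $61.80. Member pays $61.80; OOP now $1,486.90. Insurer: $206 − $61.80 = $144.20.
Insurer total: $0 + $0 + $2,335.90 + $144.20 = $2,480.10.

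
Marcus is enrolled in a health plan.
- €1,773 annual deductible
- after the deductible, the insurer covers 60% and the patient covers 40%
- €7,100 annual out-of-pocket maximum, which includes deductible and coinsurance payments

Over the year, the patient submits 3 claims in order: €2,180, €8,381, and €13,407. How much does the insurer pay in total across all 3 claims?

Claim 1 (€2,180): €1,773 to deductible, leaving €407; 40% of €407 = €162.80. Cost to patient: €1,935.80. OOP to date €1,935.80. Plan pays €2,180 − €1,935.80 = €244.20.
Claim 2 (€8,381): deductible already satisfied, so patient's share is 40% × €8,381 = €3,352.40. Patient pays €3,352.40; OOP now €5,288.20. Plan pays €8,381 − €3,352.40 = €5,028.60.
Claim 3 (€13,407): deductible met; 40% of €13,407 = €5,362.80. OOP would hit €10,651 > €7,100, so the cap limits the patient to €7,100 − €5,288.20 = €1,811.80. Insurer: €13,407 − €1,811.80 = €11,595.20.
Insurer total = bills − patient's total = €23,968 − €7,100 = €16,868.

€16,868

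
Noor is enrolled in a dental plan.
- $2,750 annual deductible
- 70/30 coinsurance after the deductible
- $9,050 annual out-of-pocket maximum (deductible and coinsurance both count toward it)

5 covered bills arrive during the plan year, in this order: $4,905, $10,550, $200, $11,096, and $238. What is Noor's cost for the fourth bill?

$2,428.50

Bill 1, $4,905: $2,750 finishes the deductible; $2,155 goes to coinsurance; 30% of $2,155 = $646.50. Cost to patient: $3,396.50. OOP to date $3,396.50.
Bill 2, $10,550: deductible already satisfied, so patient's share is 30% × $10,550 = $3,165. Patient owes $3,165 (running OOP $6,561.50).
Bill 3, $200: 30% coinsurance on $200 = $60. Cost to patient: $60. OOP to date $6,621.50.
Bill 4, $11,096: 30% coinsurance on $11,096 = $3,328.80. That would push OOP to $9,950.30, over the $9,050 cap, so patient pays $9,050 − $6,621.50 = $2,428.50.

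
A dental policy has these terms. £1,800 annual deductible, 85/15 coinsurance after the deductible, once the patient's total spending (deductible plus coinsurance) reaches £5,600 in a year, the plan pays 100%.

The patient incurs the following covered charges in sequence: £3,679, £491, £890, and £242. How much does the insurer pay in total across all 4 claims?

Claim 1 (£3,679): deductible takes £1,800, £1,879 remains; coinsurance £1,879 × 15% = £281.85. Patient owes £2,081.85 (running OOP £2,081.85). Plan pays £3,679 − £2,081.85 = £1,597.15.
Claim 2 (£491): deductible met; 15% of £491 = £73.65. Patient owes £73.65 (running OOP £2,155.50). Insurer: £491 − £73.65 = £417.35.
Claim 3 (£890): deductible met; 15% of £890 = £133.50. Cost to patient: £133.50. OOP to date £2,289. Plan pays £890 − £133.50 = £756.50.
Claim 4 (£242): 15% coinsurance on £242 = £36.30. Patient pays £36.30; OOP now £2,325.30. Insurer: £242 − £36.30 = £205.70.
Insurer total: £1,597.15 + £417.35 + £756.50 + £205.70 = £2,976.70.

£2,976.70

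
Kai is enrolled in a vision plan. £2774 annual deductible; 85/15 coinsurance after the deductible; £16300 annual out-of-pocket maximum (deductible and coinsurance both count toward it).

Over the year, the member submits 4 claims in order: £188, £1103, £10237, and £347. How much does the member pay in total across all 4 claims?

£4139.15

Bill 1, £188: entire amount goes to the deductible. Member owes £188 (running OOP £188).
Bill 2, £1103: entire amount goes to the deductible. Member pays £1103; OOP now £1291.
Bill 3, £10237: deductible takes £1483, £8754 remains; coinsurance £8754 × 15% = £1313.10. Member owes £2796.10 (running OOP £4087.10).
Bill 4, £347: deductible already satisfied, so member's share is 15% × £347 = £52.05. Member pays £52.05; OOP now £4139.15.
Summing the member's payments: £188 + £1103 + £2796.10 + £52.05 = £4139.15.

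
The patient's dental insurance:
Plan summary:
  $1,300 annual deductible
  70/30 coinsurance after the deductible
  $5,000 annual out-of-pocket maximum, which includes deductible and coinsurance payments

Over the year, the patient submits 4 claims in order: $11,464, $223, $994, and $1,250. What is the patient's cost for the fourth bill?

$285.70

Bill 1, $11,464: $1,300 to deductible, leaving $10,164; coinsurance $10,164 × 30% = $3,049.20. Patient pays $4,349.20; OOP now $4,349.20.
Bill 2, $223: deductible met; 30% of $223 = $66.90. Cost to patient: $66.90. OOP to date $4,416.10.
Bill 3, $994: 30% coinsurance on $994 = $298.20. Cost to patient: $298.20. OOP to date $4,714.30.
Bill 4, $1,250: deductible met; 30% of $1,250 = $375. That would push OOP to $5,089.30, over the $5,000 cap, so patient pays $5,000 − $4,714.30 = $285.70.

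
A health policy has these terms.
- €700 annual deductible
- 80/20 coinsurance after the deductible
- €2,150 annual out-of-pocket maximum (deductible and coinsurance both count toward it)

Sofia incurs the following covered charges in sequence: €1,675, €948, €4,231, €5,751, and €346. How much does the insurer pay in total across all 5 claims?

Claim 1 (€1,675): €700 finishes the deductible; €975 goes to coinsurance; 20% of €975 = €195. Patient owes €895 (running OOP €895). Insurer: €1,675 − €895 = €780.
Claim 2 (€948): 20% coinsurance on €948 = €189.60. Cost to patient: €189.60. OOP to date €1,084.60. Plan pays €948 − €189.60 = €758.40.
Claim 3 (€4,231): deductible already satisfied, so patient's share is 20% × €4,231 = €846.20. Cost to patient: €846.20. OOP to date €1,930.80. Insurer: €4,231 − €846.20 = €3,384.80.
Claim 4 (€5,751): deductible met; 20% of €5,751 = €1,150.20. That would push OOP to €3,081, over the €2,150 cap, so patient pays €2,150 − €1,930.80 = €219.20. Plan pays €5,751 − €219.20 = €5,531.80.
Claim 5 (€346): 20% coinsurance on €346 = €69.20. Adding that to €2,150 gives €2,219.20, past the €2,150 cap; patient pays only €2,150 − €2,150 = €0. Plan pays €346 − €0 = €346.
Insurer total: €780 + €758.40 + €3,384.80 + €5,531.80 + €346 = €10,801.

€10,801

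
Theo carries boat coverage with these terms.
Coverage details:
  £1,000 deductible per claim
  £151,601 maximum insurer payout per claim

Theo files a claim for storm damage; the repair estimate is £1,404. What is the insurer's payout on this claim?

£404

Less the £1,000 deductible: £1,404 − £1,000 = £404.
£404 is within the £151,601 limit, so the insurer pays £404.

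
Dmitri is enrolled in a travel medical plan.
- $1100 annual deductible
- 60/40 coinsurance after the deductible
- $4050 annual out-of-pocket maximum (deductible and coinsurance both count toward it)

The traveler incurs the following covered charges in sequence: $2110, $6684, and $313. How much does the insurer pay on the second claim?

$4138

Claim 1 ($2110): $1100 to deductible, leaving $1010; 40% of $1010 = $404. Traveler pays $1504; OOP now $1504. Insurer: $2110 − $1504 = $606.
Claim 2 ($6684): deductible met; 40% of $6684 = $2673.60. That would push OOP to $4177.60, over the $4050 cap, so traveler pays $4050 − $1504 = $2546. Insurer: $6684 − $2546 = $4138.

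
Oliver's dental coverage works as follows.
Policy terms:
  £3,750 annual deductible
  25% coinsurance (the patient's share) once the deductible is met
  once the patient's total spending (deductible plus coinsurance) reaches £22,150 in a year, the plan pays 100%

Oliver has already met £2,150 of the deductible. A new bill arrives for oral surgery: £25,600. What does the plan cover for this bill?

Deductible still to meet: £3,750 − £2,150 = £1,600.
That leaves £25,600 − £1,600 = £24,000 for coinsurance.
25% of £24,000 = £6,000 falls to the patient.
That puts the patient's cost at £1,600 + £6,000 = £7,600 before any cap.
Year-to-date out-of-pocket becomes £2,150 + £7,600 = £9,750, still under the £22,150 maximum, so no cap applies.
The plan picks up £25,600 − £7,600 = £18,000.

£18,000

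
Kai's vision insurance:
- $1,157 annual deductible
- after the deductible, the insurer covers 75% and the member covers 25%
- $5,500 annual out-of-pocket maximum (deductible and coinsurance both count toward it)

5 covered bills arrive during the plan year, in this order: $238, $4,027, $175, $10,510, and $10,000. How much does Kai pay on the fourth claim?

Claim 1 — $238: fully absorbed by the deductible. Member pays $238; OOP now $238.
Claim 2 — $4,027: $919 to deductible, leaving $3,108; member's 25% is $777. Cost to member: $1,696. OOP to date $1,934.
Claim 3 — $175: deductible met; 25% of $175 = $43.75. Member pays $43.75; OOP now $1,977.75.
Claim 4 — $10,510: deductible met; 25% of $10,510 = $2,627.50. Member pays $2,627.50; OOP now $4,605.25.

$2,627.50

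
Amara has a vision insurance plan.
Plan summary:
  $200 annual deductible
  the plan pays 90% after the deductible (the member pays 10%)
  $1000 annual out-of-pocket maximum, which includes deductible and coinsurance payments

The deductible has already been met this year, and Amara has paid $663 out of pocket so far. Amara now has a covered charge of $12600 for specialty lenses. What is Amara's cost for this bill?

$337

The deductible is already satisfied, so the full bill goes to coinsurance.
Coinsurance: $12600 × 10% = $1260.
Adding $1260 to the $663 already spent would give $1923, which exceeds the $1000 cap; the member pays just $1000 − $663 = $337.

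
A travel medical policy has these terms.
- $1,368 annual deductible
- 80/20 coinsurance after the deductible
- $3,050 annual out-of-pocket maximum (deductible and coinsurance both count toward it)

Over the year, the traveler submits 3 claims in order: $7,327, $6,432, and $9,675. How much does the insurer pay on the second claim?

Claim 1 ($7,327): deductible takes $1,368, $5,959 remains; 20% of $5,959 = $1,191.80. Traveler owes $2,559.80 (running OOP $2,559.80). Plan pays $7,327 − $2,559.80 = $4,767.20.
Claim 2 ($6,432): deductible met; 20% of $6,432 = $1,286.40. OOP would hit $3,846.20 > $3,050, so the cap limits the traveler to $3,050 − $2,559.80 = $490.20. Plan pays $6,432 − $490.20 = $5,941.80.

$5,941.80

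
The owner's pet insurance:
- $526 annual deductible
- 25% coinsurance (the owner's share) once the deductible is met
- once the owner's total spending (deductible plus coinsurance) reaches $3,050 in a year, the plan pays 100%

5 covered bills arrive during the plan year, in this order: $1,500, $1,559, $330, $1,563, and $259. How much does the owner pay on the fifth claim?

Claim 1 — $1,500: $526 to deductible, leaving $974; owner's 25% is $243.50. Owner owes $769.50 (running OOP $769.50).
Claim 2 — $1,559: 25% coinsurance on $1,559 = $389.75. Owner pays $389.75; OOP now $1,159.25.
Claim 3 — $330: deductible met; 25% of $330 = $82.50. Cost to owner: $82.50. OOP to date $1,241.75.
Claim 4 — $1,563: deductible met; 25% of $1,563 = $390.75. Owner owes $390.75 (running OOP $1,632.50).
Claim 5 — $259: deductible met; 25% of $259 = $64.75. Owner owes $64.75 (running OOP $1,697.25).

$64.75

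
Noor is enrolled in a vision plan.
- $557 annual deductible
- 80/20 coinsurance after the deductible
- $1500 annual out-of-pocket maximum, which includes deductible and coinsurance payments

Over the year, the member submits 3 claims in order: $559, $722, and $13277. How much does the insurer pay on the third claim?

$12478.80

Bill 1, $559: deductible takes $557, $2 remains; member's 20% is $0.40. Member owes $557.40 (running OOP $557.40). Plan pays $559 − $557.40 = $1.60.
Bill 2, $722: 20% coinsurance on $722 = $144.40. Member pays $144.40; OOP now $701.80. Insurer: $722 − $144.40 = $577.60.
Bill 3, $13277: 20% coinsurance on $13277 = $2655.40. That would push OOP to $3357.20, over the $1500 cap, so member pays $1500 − $701.80 = $798.20. Plan pays $13277 − $798.20 = $12478.80.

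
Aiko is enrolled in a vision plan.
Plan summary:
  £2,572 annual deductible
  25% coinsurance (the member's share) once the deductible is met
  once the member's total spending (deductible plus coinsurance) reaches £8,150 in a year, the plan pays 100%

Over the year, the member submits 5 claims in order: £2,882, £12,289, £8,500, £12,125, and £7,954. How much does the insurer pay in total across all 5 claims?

Claim 1 (£2,882): £2,572 finishes the deductible; £310 goes to coinsurance; member's 25% is £77.50. Member pays £2,649.50; OOP now £2,649.50. Plan pays £2,882 − £2,649.50 = £232.50.
Claim 2 (£12,289): 25% coinsurance on £12,289 = £3,072.25. Member pays £3,072.25; OOP now £5,721.75. Plan pays £12,289 − £3,072.25 = £9,216.75.
Claim 3 (£8,500): 25% coinsurance on £8,500 = £2,125. Member owes £2,125 (running OOP £7,846.75). Plan pays £8,500 − £2,125 = £6,375.
Claim 4 (£12,125): 25% coinsurance on £12,125 = £3,031.25. OOP would hit £10,878 > £8,150, so the cap limits the member to £8,150 − £7,846.75 = £303.25. Insurer: £12,125 − £303.25 = £11,821.75.
Claim 5 (£7,954): deductible met; 25% of £7,954 = £1,988.50. OOP would hit £10,138.50 > £8,150, so the cap limits the member to £8,150 − £8,150 = £0. Plan pays £7,954 − £0 = £7,954.
Insurer total: £232.50 + £9,216.75 + £6,375 + £11,821.75 + £7,954 = £35,600.

£35,600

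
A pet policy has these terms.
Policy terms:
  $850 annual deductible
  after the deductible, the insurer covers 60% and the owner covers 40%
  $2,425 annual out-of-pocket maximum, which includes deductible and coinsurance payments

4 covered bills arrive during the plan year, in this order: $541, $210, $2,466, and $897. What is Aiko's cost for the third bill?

$1,045.80

Claim 1 — $541: fully absorbed by the deductible. Owner owes $541 (running OOP $541).
Claim 2 — $210: entire amount goes to the deductible. Owner pays $210; OOP now $751.
Claim 3 — $2,466: $99 to deductible, leaving $2,367; owner's 40% is $946.80. Owner pays $1,045.80; OOP now $1,796.80.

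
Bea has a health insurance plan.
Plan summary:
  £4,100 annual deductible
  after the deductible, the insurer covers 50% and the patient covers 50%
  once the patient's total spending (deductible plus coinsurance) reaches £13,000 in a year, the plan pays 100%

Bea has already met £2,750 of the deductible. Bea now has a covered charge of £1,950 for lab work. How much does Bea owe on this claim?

Remaining deductible: £4,100 − £2,750 = £1,350.
That leaves £1,950 − £1,350 = £600 for coinsurance.
50% of £600 = £300 falls to the patient.
That puts the patient's cost at £1,350 + £300 = £1,650 before any cap.
Total out-of-pocket so far would be £2,750 + £1,650 = £4,400, below the £13,000 cap — no reduction.

£1,650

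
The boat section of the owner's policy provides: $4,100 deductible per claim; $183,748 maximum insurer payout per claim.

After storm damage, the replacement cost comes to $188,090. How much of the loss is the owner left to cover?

$4,342

Less the $4,100 deductible: $188,090 − $4,100 = $183,990.
$183,990 exceeds the $183,748 limit, so the insurer pays the limit: $183,748.
The owner bears the rest of the original loss: $188,090 − $183,748 = $4,342.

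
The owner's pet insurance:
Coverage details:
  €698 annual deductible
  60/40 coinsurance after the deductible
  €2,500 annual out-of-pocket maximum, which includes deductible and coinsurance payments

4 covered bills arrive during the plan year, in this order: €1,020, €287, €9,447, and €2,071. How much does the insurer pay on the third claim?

€7,888.60

Claim 1 (€1,020): €698 to deductible, leaving €322; 40% of €322 = €128.80. Owner owes €826.80 (running OOP €826.80). Plan pays €1,020 − €826.80 = €193.20.
Claim 2 (€287): deductible met; 40% of €287 = €114.80. Cost to owner: €114.80. OOP to date €941.60. Insurer: €287 − €114.80 = €172.20.
Claim 3 (€9,447): deductible met; 40% of €9,447 = €3,778.80. That would push OOP to €4,720.40, over the €2,500 cap, so owner pays €2,500 − €941.60 = €1,558.40. Plan pays €9,447 − €1,558.40 = €7,888.60.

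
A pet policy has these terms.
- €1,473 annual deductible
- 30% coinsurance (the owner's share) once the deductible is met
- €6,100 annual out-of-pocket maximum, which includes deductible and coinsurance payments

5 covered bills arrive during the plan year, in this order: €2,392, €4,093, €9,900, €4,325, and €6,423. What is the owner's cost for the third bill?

Claim 1 — €2,392: €1,473 finishes the deductible; €919 goes to coinsurance; coinsurance €919 × 30% = €275.70. Owner pays €1,748.70; OOP now €1,748.70.
Claim 2 — €4,093: deductible met; 30% of €4,093 = €1,227.90. Owner owes €1,227.90 (running OOP €2,976.60).
Claim 3 — €9,900: deductible already satisfied, so owner's share is 30% × €9,900 = €2,970. Owner owes €2,970 (running OOP €5,946.60).

€2,970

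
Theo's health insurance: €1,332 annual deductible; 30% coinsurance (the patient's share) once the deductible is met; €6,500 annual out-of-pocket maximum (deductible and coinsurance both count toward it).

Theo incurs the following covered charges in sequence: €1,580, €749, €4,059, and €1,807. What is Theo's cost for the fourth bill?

#1 (€1,580): €1,332 finishes the deductible; €248 goes to coinsurance; coinsurance €248 × 30% = €74.40. Patient pays €1,406.40; OOP now €1,406.40.
#2 (€749): deductible met; 30% of €749 = €224.70. Patient owes €224.70 (running OOP €1,631.10).
#3 (€4,059): deductible met; 30% of €4,059 = €1,217.70. Patient owes €1,217.70 (running OOP €2,848.80).
#4 (€1,807): deductible already satisfied, so patient's share is 30% × €1,807 = €542.10. Patient owes €542.10 (running OOP €3,390.90).

€542.10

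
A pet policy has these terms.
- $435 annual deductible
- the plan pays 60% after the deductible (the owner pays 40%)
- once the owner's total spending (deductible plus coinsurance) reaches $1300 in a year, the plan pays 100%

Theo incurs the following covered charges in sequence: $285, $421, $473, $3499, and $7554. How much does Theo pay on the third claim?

Bill 1, $285: entire amount goes to the deductible. Cost to owner: $285. OOP to date $285.
Bill 2, $421: deductible takes $150, $271 remains; owner's 40% is $108.40. Cost to owner: $258.40. OOP to date $543.40.
Bill 3, $473: deductible met; 40% of $473 = $189.20. Owner owes $189.20 (running OOP $732.60).

$189.20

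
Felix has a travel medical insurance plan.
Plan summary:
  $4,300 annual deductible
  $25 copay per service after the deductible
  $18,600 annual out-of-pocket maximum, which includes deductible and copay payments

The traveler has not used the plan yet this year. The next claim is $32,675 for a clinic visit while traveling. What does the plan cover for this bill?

Deductible not yet touched, so the first $4,300 of the bill goes to the deductible.
That leaves $32,675 − $4,300 = $28,375 for the copay.
Copay on this service: $25.
Traveler responsibility before any cap: $4,300 + $25 = $4,325.
Cumulative spending $0 + $4,325 = $4,325 stays under the $18,600 maximum.
Insurer pays the balance: $32,675 − $4,325 = $28,350.

$28,350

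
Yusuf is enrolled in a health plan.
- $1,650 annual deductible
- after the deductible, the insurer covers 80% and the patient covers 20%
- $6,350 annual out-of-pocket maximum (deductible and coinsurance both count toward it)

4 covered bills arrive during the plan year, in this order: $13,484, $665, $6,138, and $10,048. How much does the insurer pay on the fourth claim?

#1 ($13,484): $1,650 to deductible, leaving $11,834; 20% of $11,834 = $2,366.80. Patient pays $4,016.80; OOP now $4,016.80. Plan pays $13,484 − $4,016.80 = $9,467.20.
#2 ($665): deductible already satisfied, so patient's share is 20% × $665 = $133. Patient owes $133 (running OOP $4,149.80). Insurer: $665 − $133 = $532.
#3 ($6,138): 20% coinsurance on $6,138 = $1,227.60. Patient pays $1,227.60; OOP now $5,377.40. Plan pays $6,138 − $1,227.60 = $4,910.40.
#4 ($10,048): deductible met; 20% of $10,048 = $2,009.60. Adding that to $5,377.40 gives $7,387, past the $6,350 cap; patient pays only $6,350 − $5,377.40 = $972.60. Insurer: $10,048 − $972.60 = $9,075.40.

$9,075.40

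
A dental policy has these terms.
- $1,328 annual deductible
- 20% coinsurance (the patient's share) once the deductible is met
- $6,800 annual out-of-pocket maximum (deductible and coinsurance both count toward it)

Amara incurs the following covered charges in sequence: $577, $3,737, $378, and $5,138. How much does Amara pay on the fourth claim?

$1,027.60

#1 ($577): fully absorbed by the deductible. Patient owes $577 (running OOP $577).
#2 ($3,737): $751 finishes the deductible; $2,986 goes to coinsurance; 20% of $2,986 = $597.20. Patient pays $1,348.20; OOP now $1,925.20.
#3 ($378): 20% coinsurance on $378 = $75.60. Cost to patient: $75.60. OOP to date $2,000.80.
#4 ($5,138): deductible already satisfied, so patient's share is 20% × $5,138 = $1,027.60. Cost to patient: $1,027.60. OOP to date $3,028.40.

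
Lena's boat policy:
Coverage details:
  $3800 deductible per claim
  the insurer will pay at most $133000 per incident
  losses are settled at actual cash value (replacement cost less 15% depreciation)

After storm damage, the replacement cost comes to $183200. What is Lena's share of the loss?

$50200

Depreciate 15%: the covered value is $183200 × 0.85 = $155720.
After the deductible, $155720 − $3800 = $151920 remains.
$151920 exceeds the $133000 limit, so the insurer pays the limit: $133000.
Out of pocket: $183200 − $133000 = $50200.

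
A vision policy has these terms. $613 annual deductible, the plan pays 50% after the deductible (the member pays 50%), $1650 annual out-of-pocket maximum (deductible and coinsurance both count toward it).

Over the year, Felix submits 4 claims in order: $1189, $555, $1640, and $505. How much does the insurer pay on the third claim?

Claim 1 ($1189): deductible takes $613, $576 remains; member's 50% is $288. Member pays $901; OOP now $901. Insurer: $1189 − $901 = $288.
Claim 2 ($555): deductible already satisfied, so member's share is 50% × $555 = $277.50. Cost to member: $277.50. OOP to date $1178.50. Plan pays $555 − $277.50 = $277.50.
Claim 3 ($1640): deductible already satisfied, so member's share is 50% × $1640 = $820. Adding that to $1178.50 gives $1998.50, past the $1650 cap; member pays only $1650 − $1178.50 = $471.50. Plan pays $1640 − $471.50 = $1168.50.

$1168.50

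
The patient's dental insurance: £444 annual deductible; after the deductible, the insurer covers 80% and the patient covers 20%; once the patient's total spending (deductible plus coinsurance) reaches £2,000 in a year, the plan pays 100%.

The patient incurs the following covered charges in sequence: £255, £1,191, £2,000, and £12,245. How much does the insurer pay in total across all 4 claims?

£13,691

Claim 1 — £255: entire amount goes to the deductible. Patient owes £255 (running OOP £255). Insurer: £255 − £255 = £0.
Claim 2 — £1,191: £189 finishes the deductible; £1,002 goes to coinsurance; patient's 20% is £200.40. Patient owes £389.40 (running OOP £644.40). Insurer: £1,191 − £389.40 = £801.60.
Claim 3 — £2,000: deductible met; 20% of £2,000 = £400. Patient owes £400 (running OOP £1,044.40). Plan pays £2,000 − £400 = £1,600.
Claim 4 — £12,245: 20% coinsurance on £12,245 = £2,449. Adding that to £1,044.40 gives £3,493.40, past the £2,000 cap; patient pays only £2,000 − £1,044.40 = £955.60. Insurer: £12,245 − £955.60 = £11,289.40.
Insurer total = bills − patient's total = £15,691 − £2,000 = £13,691.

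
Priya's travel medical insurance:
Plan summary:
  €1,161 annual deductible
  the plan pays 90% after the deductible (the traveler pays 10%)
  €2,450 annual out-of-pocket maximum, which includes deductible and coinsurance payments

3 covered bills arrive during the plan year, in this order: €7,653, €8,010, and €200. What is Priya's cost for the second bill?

Bill 1, €7,653: deductible takes €1,161, €6,492 remains; coinsurance €6,492 × 10% = €649.20. Traveler pays €1,810.20; OOP now €1,810.20.
Bill 2, €8,010: 10% coinsurance on €8,010 = €801. Adding that to €1,810.20 gives €2,611.20, past the €2,450 cap; traveler pays only €2,450 − €1,810.20 = €639.80.

€639.80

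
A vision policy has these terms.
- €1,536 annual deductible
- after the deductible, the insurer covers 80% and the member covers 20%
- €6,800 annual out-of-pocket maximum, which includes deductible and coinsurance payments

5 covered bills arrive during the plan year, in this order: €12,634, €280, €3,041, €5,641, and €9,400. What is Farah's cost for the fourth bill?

Bill 1, €12,634: deductible takes €1,536, €11,098 remains; member's 20% is €2,219.60. Cost to member: €3,755.60. OOP to date €3,755.60.
Bill 2, €280: deductible met; 20% of €280 = €56. Member owes €56 (running OOP €3,811.60).
Bill 3, €3,041: 20% coinsurance on €3,041 = €608.20. Member pays €608.20; OOP now €4,419.80.
Bill 4, €5,641: deductible met; 20% of €5,641 = €1,128.20. Member owes €1,128.20 (running OOP €5,548).

€1,128.20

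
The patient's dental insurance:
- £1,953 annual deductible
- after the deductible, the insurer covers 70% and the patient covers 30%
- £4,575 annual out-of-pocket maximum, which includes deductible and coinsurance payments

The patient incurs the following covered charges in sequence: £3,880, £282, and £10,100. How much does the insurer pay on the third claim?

£8,140.70

Bill 1, £3,880: £1,953 finishes the deductible; £1,927 goes to coinsurance; patient's 30% is £578.10. Patient owes £2,531.10 (running OOP £2,531.10). Insurer: £3,880 − £2,531.10 = £1,348.90.
Bill 2, £282: deductible met; 30% of £282 = £84.60. Patient owes £84.60 (running OOP £2,615.70). Insurer: £282 − £84.60 = £197.40.
Bill 3, £10,100: 30% coinsurance on £10,100 = £3,030. OOP would hit £5,645.70 > £4,575, so the cap limits the patient to £4,575 − £2,615.70 = £1,959.30. Plan pays £10,100 − £1,959.30 = £8,140.70.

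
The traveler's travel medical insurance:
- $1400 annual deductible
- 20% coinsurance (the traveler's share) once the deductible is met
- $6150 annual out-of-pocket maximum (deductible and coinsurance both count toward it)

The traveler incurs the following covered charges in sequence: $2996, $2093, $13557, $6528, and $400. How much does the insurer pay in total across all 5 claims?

$19424

Claim 1 — $2996: deductible takes $1400, $1596 remains; traveler's 20% is $319.20. Traveler pays $1719.20; OOP now $1719.20. Insurer: $2996 − $1719.20 = $1276.80.
Claim 2 — $2093: deductible already satisfied, so traveler's share is 20% × $2093 = $418.60. Traveler pays $418.60; OOP now $2137.80. Plan pays $2093 − $418.60 = $1674.40.
Claim 3 — $13557: deductible already satisfied, so traveler's share is 20% × $13557 = $2711.40. Cost to traveler: $2711.40. OOP to date $4849.20. Insurer: $13557 − $2711.40 = $10845.60.
Claim 4 — $6528: 20% coinsurance on $6528 = $1305.60. Adding that to $4849.20 gives $6154.80, past the $6150 cap; traveler pays only $6150 − $4849.20 = $1300.80. Insurer: $6528 − $1300.80 = $5227.20.
Claim 5 — $400: deductible already satisfied, so traveler's share is 20% × $400 = $80. Adding that to $6150 gives $6230, past the $6150 cap; traveler pays only $6150 − $6150 = $0. Insurer: $400 − $0 = $400.
Insurer total = bills − traveler's total = $25574 − $6150 = $19424.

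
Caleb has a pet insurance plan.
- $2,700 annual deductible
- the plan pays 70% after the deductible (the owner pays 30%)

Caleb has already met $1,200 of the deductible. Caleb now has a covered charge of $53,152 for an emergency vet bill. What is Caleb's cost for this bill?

$1,200 of the $2,700 deductible is already met, leaving $1,500.
After the $1,500 deductible portion, $53,152 − $1,500 = $51,652 is subject to coinsurance.
30% of $51,652 = $15,495.60 falls to the owner.
So the owner owes $1,500 + $15,495.60 = $16,995.60.

$16,995.60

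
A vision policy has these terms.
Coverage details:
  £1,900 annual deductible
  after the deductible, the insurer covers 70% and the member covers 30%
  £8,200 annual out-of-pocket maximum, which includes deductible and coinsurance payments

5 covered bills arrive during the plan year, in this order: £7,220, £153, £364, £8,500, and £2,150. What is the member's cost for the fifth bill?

£645

#1 (£7,220): £1,900 finishes the deductible; £5,320 goes to coinsurance; coinsurance £5,320 × 30% = £1,596. Member owes £3,496 (running OOP £3,496).
#2 (£153): 30% coinsurance on £153 = £45.90. Cost to member: £45.90. OOP to date £3,541.90.
#3 (£364): deductible already satisfied, so member's share is 30% × £364 = £109.20. Member pays £109.20; OOP now £3,651.10.
#4 (£8,500): 30% coinsurance on £8,500 = £2,550. Member owes £2,550 (running OOP £6,201.10).
#5 (£2,150): deductible met; 30% of £2,150 = £645. Member owes £645 (running OOP £6,846.10).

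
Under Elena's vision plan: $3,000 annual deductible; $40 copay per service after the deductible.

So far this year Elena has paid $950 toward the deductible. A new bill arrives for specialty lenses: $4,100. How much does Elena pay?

$2,090

Remaining deductible: $3,000 − $950 = $2,050.
After the $2,050 deductible portion, $4,100 − $2,050 = $2,050 is subject to the copay.
Copay on this service: $40.
Member responsibility: $2,050 + $40 = $2,090.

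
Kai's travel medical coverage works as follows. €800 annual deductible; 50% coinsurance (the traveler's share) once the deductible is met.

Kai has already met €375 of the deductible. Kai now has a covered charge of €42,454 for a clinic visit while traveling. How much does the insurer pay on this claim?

Remaining deductible: €800 − €375 = €425.
After the €425 deductible portion, €42,454 − €425 = €42,029 is subject to coinsurance.
Traveler's 50% share of €42,029 is €21,014.50.
So the traveler owes €425 + €21,014.50 = €21,439.50.
The plan picks up €42,454 − €21,439.50 = €21,014.50.

€21,014.50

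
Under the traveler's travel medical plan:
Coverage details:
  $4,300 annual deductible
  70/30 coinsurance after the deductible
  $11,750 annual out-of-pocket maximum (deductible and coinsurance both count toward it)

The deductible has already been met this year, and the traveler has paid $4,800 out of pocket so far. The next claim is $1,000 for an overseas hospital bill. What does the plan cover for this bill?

$700

With the deductible met, the entire $1,000 is subject to coinsurance.
Coinsurance: $1,000 × 30% = $300.
Total out-of-pocket so far would be $4,800 + $300 = $5,100, below the $11,750 cap — no reduction.
Insurer pays the balance: $1,000 − $300 = $700.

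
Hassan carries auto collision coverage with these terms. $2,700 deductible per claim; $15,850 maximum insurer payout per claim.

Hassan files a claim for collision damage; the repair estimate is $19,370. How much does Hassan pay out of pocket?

$3,520

Less the $2,700 deductible: $19,370 − $2,700 = $16,670.
The $15,850 per-incident cap binds; insurer pays $15,850.
Out of pocket: $19,370 − $15,850 = $3,520.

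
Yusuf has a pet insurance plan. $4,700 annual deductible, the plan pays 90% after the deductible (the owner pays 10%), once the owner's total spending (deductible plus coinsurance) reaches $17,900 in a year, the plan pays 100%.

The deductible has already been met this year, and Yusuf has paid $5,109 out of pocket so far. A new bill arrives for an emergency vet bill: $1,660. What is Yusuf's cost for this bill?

$166

With the deductible met, the entire $1,660 is subject to coinsurance.
Owner's 10% share of $1,660 is $166.
Cumulative spending $5,109 + $166 = $5,275 stays under the $17,900 maximum.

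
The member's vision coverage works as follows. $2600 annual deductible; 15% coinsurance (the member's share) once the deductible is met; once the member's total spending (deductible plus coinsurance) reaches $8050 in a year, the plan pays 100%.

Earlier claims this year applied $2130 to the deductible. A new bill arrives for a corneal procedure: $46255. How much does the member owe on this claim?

Remaining deductible: $2600 − $2130 = $470.
The remaining $45785 (= $46255 − $470) moves to coinsurance.
15% of $45785 = $6867.75 falls to the member.
That puts the member's cost at $470 + $6867.75 = $7337.75 before any cap.
Year-to-date out-of-pocket would reach $2130 + $7337.75 = $9467.75, above the $8050 maximum, so the member pays only $8050 − $2130 = $5920.

$5920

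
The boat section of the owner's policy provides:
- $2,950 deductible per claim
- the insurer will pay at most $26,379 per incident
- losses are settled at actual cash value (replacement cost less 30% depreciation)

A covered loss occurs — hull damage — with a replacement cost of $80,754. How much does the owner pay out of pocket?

$54,375

Depreciate 30%: the covered value is $80,754 × 0.7 = $56,527.80.
After the deductible, $56,527.80 − $2,950 = $53,577.80 remains.
The $26,379 per-incident cap binds; insurer pays $26,379.
Out of pocket: $80,754 − $26,379 = $54,375.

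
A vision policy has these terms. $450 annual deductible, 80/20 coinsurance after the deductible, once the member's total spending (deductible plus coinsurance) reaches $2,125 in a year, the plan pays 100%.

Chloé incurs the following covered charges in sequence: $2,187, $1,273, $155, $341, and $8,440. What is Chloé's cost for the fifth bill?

$973.80

Bill 1, $2,187: deductible takes $450, $1,737 remains; coinsurance $1,737 × 20% = $347.40. Member owes $797.40 (running OOP $797.40).
Bill 2, $1,273: deductible already satisfied, so member's share is 20% × $1,273 = $254.60. Member owes $254.60 (running OOP $1,052).
Bill 3, $155: deductible met; 20% of $155 = $31. Cost to member: $31. OOP to date $1,083.
Bill 4, $341: deductible already satisfied, so member's share is 20% × $341 = $68.20. Member owes $68.20 (running OOP $1,151.20).
Bill 5, $8,440: deductible already satisfied, so member's share is 20% × $8,440 = $1,688. Adding that to $1,151.20 gives $2,839.20, past the $2,125 cap; member pays only $2,125 − $1,151.20 = $973.80.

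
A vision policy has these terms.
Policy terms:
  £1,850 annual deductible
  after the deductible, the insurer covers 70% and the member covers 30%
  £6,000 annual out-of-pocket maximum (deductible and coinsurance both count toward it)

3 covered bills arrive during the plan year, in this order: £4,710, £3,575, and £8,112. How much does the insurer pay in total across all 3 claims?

£10,397

#1 (£4,710): deductible takes £1,850, £2,860 remains; member's 30% is £858. Member owes £2,708 (running OOP £2,708). Plan pays £4,710 − £2,708 = £2,002.
#2 (£3,575): deductible already satisfied, so member's share is 30% × £3,575 = £1,072.50. Member pays £1,072.50; OOP now £3,780.50. Insurer: £3,575 − £1,072.50 = £2,502.50.
#3 (£8,112): 30% coinsurance on £8,112 = £2,433.60. Adding that to £3,780.50 gives £6,214.10, past the £6,000 cap; member pays only £6,000 − £3,780.50 = £2,219.50. Insurer: £8,112 − £2,219.50 = £5,892.50.
Insurer total = bills − member's total = £16,397 − £6,000 = £10,397.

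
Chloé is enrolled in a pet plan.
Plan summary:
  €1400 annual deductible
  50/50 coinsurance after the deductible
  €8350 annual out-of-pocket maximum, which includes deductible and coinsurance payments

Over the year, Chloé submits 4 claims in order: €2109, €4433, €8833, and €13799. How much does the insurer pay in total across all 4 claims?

Bill 1, €2109: deductible takes €1400, €709 remains; owner's 50% is €354.50. Cost to owner: €1754.50. OOP to date €1754.50. Plan pays €2109 − €1754.50 = €354.50.
Bill 2, €4433: deductible already satisfied, so owner's share is 50% × €4433 = €2216.50. Owner owes €2216.50 (running OOP €3971). Plan pays €4433 − €2216.50 = €2216.50.
Bill 3, €8833: 50% coinsurance on €8833 = €4416.50. OOP would hit €8387.50 > €8350, so the cap limits the owner to €8350 − €3971 = €4379. Insurer: €8833 − €4379 = €4454.
Bill 4, €13799: 50% coinsurance on €13799 = €6899.50. That would push OOP to €15249.50, over the €8350 cap, so owner pays €8350 − €8350 = €0. Insurer: €13799 − €0 = €13799.
Insurer total = bills − owner's total = €29174 − €8350 = €20824.

€20824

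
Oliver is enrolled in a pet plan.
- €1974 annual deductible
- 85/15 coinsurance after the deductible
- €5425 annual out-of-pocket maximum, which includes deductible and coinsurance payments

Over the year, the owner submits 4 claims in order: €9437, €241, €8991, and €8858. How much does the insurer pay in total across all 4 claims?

Bill 1, €9437: €1974 finishes the deductible; €7463 goes to coinsurance; owner's 15% is €1119.45. Cost to owner: €3093.45. OOP to date €3093.45. Insurer: €9437 − €3093.45 = €6343.55.
Bill 2, €241: deductible met; 15% of €241 = €36.15. Cost to owner: €36.15. OOP to date €3129.60. Plan pays €241 − €36.15 = €204.85.
Bill 3, €8991: deductible met; 15% of €8991 = €1348.65. Owner owes €1348.65 (running OOP €4478.25). Insurer: €8991 − €1348.65 = €7642.35.
Bill 4, €8858: deductible already satisfied, so owner's share is 15% × €8858 = €1328.70. OOP would hit €5806.95 > €5425, so the cap limits the owner to €5425 − €4478.25 = €946.75. Insurer: €8858 − €946.75 = €7911.25.
Insurer total: €6343.55 + €204.85 + €7642.35 + €7911.25 = €22102.

€22102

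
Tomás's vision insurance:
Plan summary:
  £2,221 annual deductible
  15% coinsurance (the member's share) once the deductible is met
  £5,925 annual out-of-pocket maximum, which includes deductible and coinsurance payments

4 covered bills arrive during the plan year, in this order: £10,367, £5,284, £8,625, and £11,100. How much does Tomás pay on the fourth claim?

£395.75

Claim 1 — £10,367: deductible takes £2,221, £8,146 remains; coinsurance £8,146 × 15% = £1,221.90. Member pays £3,442.90; OOP now £3,442.90.
Claim 2 — £5,284: deductible already satisfied, so member's share is 15% × £5,284 = £792.60. Cost to member: £792.60. OOP to date £4,235.50.
Claim 3 — £8,625: deductible already satisfied, so member's share is 15% × £8,625 = £1,293.75. Cost to member: £1,293.75. OOP to date £5,529.25.
Claim 4 — £11,100: 15% coinsurance on £11,100 = £1,665. OOP would hit £7,194.25 > £5,925, so the cap limits the member to £5,925 − £5,529.25 = £395.75.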